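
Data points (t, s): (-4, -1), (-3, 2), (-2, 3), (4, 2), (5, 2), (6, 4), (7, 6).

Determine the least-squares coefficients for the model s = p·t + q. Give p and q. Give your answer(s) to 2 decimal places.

p = 0.33, q = 1.97

With design matrix A, AᵀA = [[155, 13]; [13, 7]] and Aᵀs = [76, 18]ᵀ.
Δ = 155·7 − 13² = 916.
p = (76·7 − 13·18)/916 = 149/458; q = (155·18 − 13·76)/916 = 901/458.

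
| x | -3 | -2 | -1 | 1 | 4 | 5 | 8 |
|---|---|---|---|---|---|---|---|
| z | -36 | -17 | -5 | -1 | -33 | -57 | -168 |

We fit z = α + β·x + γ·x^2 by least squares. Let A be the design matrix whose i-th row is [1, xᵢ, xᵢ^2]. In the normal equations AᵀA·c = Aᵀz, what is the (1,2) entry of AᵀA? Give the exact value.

12

Row 1 ↔ basis 1, column 2 ↔ basis x, so (AᵀA)_{1,2} = Σᵢ x = (1)·(-3) + (1)·(-2) + (1)·(-1) + (1)·(1) + (1)·(4) + (1)·(5) + (1)·(8) = 12.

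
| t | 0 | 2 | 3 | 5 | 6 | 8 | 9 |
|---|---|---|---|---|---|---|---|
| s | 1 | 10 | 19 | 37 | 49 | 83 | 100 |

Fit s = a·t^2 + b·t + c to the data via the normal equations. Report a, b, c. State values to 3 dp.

The normal system AᵀA·[a, b, c]ᵀ = Aᵀs is [[12675, 1617, 219]; [1617, 219, 33]; [219, 33, 7]]·[a, b, c]ᵀ = [16312, 2120, 299]ᵀ.
Inverting the 3×3 Gram matrix, [a, b, c]ᵀ = [843/896, 6799/2688, 607/448]ᵀ.

a = 0.941, b = 2.529, c = 1.355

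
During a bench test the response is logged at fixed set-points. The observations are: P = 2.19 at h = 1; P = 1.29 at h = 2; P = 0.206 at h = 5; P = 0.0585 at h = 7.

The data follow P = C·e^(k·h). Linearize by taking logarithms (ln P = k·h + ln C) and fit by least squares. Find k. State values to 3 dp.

k = -0.607

Linearized form: ln P = k·h + ln C. From the 4 transformed points,
Σh = 15.0000, Σ(h)² = 79.0000, Σln P = -3.3801, Σh·ln P = -26.4773.
Equations: 79.0000·k + 15.0000·ln C = -26.4773;  15.0000·k + 4·ln C = -3.3801.
Solving (det = 91.0000): k = -0.60668, ln C = 1.43005.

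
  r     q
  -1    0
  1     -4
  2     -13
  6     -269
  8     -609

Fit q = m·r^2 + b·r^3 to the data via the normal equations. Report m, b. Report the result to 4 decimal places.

Sums needed: Σr^2·r^2 = 5410, Σr^2·r^3 = 40576, Σr^3·r^3 = 308866.
Moment sums: Σr^2·q = -48716, Σr^3·q = -370020.
So XᵀX·[m, b]ᵀ = Xᵀq: [[5410, 40576]; [40576, 308866]]·[m, b]ᵀ = [-48716, -370020]ᵀ.
det = 5410·308866 − 40576² = 24553284.
m = ((-48716)·308866 − 40576·(-370020))/24553284 = -8196134/6138321; b = (5410·(-370020) − 40576·(-48716))/24553284 = -6276946/6138321.

m = -1.3352, b = -1.0226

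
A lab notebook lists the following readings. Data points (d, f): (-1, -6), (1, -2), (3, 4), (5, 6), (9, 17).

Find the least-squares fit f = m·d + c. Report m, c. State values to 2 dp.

m = 2.27, c = -3.92

Entries of MᵀM: Σd·d = 117, Σd = 17, Σ1 = 5.
Moment sums: Σd·f = 199, Σf = 19.
Normal equations: [[117, 17]; [17, 5]]·[m, c]ᵀ = [199, 19]ᵀ.
Determinant 117·5 − 17² = 296.
m = (199·5 − 17·19)/296 = 84/37; c = (117·19 − 17·199)/296 = -145/37.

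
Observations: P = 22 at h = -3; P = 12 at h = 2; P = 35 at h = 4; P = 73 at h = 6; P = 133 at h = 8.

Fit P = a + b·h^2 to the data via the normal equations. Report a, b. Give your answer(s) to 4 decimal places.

a = 3.2143, b = 2.0072

Setting ∂/∂a … = 0 gives: 5·a + 129·b = 275;  129·a + 5745·b = 11946.
(Σ1 = 5, Σh^2 = 129, Σh^2·h^2 = 5745, ΣP = 275, Σh^2·P = 11946.)
Determinant 5·5745 − 129² = 12084.
a = (275·5745 − 129·11946)/12084 = 12947/4028; b = (5·11946 − 129·275)/12084 = 8085/4028.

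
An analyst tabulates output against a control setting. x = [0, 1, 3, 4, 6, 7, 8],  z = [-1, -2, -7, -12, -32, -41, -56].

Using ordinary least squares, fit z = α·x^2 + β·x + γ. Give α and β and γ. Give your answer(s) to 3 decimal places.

MᵀM·[α, β, γ]ᵀ = Mᵀz reads: 8131·α + 1163·β + 175·γ = -7002;  1163·α + 175·β + 29·γ = -998;  175·α + 29·β + 7·γ = -151.
Solving the 3×3 system (Gaussian elimination) gives α = -16217/16566, β = 17015/16566, γ = -1019/753.

α = -0.979, β = 1.027, γ = -1.353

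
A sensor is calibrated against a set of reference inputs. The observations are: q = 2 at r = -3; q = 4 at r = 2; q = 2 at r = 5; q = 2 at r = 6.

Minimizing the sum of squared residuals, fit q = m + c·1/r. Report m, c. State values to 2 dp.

m = 2.23, c = 2.05

With design matrix A, AᵀA = [[4, 8/15]; [8/15, 193/450]] and Aᵀq = [10, 31/15]ᵀ.
Eliminating c: (193/450)·(row 1) − (8/15)·(row 2) gives (322/225)·m = (193/450)·10 − (8/15)·(31/15) = 239/75, so m = 717/322.
Then c = ((31/15) − (8/15)·(717/322))/(193/450) = 330/161.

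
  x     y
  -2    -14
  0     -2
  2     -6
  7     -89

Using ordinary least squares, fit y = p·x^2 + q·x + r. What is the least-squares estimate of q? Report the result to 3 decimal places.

q = 1.987

Entries of AᵀA: Σx^2·x^2 = 2433, Σx^2·x = 343, Σx^2 = 57, Σx·x = 57, Σx = 7, Σ1 = 4.
And Σx^2·y = -4441, Σx·y = -607, Σy = -111.
Normal equations: [[2433, 343, 57]; [343, 57, 7]; [57, 7, 4]]·[p, q, r]ᵀ = [-4441, -607, -111]ᵀ.
Inverting the 3×3 Gram matrix, [p, q, r]ᵀ = [-13775/6679, 13274/6679, -12278/6679]ᵀ.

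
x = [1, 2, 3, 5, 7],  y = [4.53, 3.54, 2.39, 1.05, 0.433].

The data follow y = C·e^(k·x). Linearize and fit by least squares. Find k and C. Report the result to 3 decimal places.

With ln yᵢ as the transformed response and xᵢ as the regressor:
AᵀA = [[88.0000, 18.0000]; [18.0000, 5]], rhs = [1.0377, 2.8579]ᵀ  (here Σx = 18.0000, Σ(x)² = 88.0000, Σln y = 2.8579, Σx·ln y = 1.0377).
Solving (det = 116.0000): k = -0.39874, ln C = 2.00705, so C = exp(2.00705) = 7.44136.

k = -0.399, C = 7.441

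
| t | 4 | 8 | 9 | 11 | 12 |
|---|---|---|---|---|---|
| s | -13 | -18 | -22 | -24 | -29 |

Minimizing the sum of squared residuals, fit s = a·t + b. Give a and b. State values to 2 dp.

Sums needed: Σt·t = 426, Σt = 44, Σ1 = 5.
Right-hand side: Σt·s = -1006, Σs = -106.
So XᵀX·[a, b]ᵀ = Xᵀs: [[426, 44]; [44, 5]]·[a, b]ᵀ = [-1006, -106]ᵀ.
Eliminating b: 5·(row 1) − 44·(row 2) gives 194·a = 5·(-1006) − 44·(-106) = -366, so a = -183/97.
Then b = ((-106) − 44·(-183/97))/5 = -446/97.

a = -1.89, b = -4.60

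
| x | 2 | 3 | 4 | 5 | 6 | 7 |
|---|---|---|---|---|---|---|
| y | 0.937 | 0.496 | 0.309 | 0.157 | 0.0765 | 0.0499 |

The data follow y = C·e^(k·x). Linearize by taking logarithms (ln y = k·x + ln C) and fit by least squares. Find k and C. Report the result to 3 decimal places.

Taking logs, ln y = k·x + ln C, so regress ln y on x.
Σx = 27.0000, Σ(x)² = 139.0000, Σln y = -9.3604, Σx·ln y = -52.5958.
Equations: 139.0000·k + 27.0000·ln C = -52.5958;  27.0000·k + 6·ln C = -9.3604.
Δ = 139.0000·6 − (27.0000)² = 105.0000; k = (-52.5958·6 − 27.0000·-9.3604)/105.0000 = -0.59852, ln C = (139.0000·-9.3604 − 27.0000·-52.5958)/105.0000 = 1.13329, so C = exp(1.13329) = 3.10584.

k = -0.599, C = 3.106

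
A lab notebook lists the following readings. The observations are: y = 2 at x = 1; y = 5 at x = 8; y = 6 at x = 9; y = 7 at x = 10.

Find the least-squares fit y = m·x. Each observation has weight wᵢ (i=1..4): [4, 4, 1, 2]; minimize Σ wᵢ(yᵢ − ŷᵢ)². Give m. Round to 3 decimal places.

From the data, Σwᵢ·x·x = 541.
For MᵀWy: Σwᵢ·x·y = 362.
Normal equations: [[541]]·[m]ᵀ = [362]ᵀ.
m = 362/541 = 0.669131.

m = 0.669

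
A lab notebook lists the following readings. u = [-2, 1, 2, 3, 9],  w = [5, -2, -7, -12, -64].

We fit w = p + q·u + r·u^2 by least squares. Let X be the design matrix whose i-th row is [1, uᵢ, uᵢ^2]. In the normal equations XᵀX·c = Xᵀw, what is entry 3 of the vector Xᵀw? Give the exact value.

-5302

Entry 3 ↔ basis u^2, so (Xᵀw)_{3} = Σᵢ (u^2)·wᵢ = (4)·(5) + (1)·(-2) + (4)·(-7) + (9)·(-12) + (81)·(-64) = -5302.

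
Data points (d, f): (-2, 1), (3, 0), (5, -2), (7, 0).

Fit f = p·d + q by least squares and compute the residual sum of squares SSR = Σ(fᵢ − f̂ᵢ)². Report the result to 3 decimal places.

SSR = 3.039

With design matrix A, AᵀA = [[87, 13]; [13, 4]] and Aᵀf = [-12, -1]ᵀ.
Eliminating q: 4·(row 1) − 13·(row 2) gives 179·p = 4·(-12) − 13·(-1) = -35, so p = -35/179.
Then q = ((-1) − 13·(-35/179))/4 = 69/179.
Residuals: 40/179, 36/179, -252/179, 176/179; SSR = 544/179.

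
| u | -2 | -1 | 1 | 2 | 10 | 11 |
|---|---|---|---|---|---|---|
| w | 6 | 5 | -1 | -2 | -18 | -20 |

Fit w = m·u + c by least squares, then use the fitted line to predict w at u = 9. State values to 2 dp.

ŵ = -16.07

From the data, Σu·u = 231, Σu = 21, Σ1 = 6.
Right-hand side: Σu·w = -422, Σw = -30.
XᵀX·[m, c]ᵀ = Xᵀw becomes [[231, 21]; [21, 6]]·[m, c]ᵀ = [-422, -30]ᵀ.
Eliminating c: 6·(row 1) − 21·(row 2) gives 945·m = 6·(-422) − 21·(-30) = -1902, so m = -634/315.
Then c = ((-30) − 21·(-634/315))/6 = 92/45.
At u = 9: ŵ = (-634/315)·(9) + (92/45)·(1) = -5062/315.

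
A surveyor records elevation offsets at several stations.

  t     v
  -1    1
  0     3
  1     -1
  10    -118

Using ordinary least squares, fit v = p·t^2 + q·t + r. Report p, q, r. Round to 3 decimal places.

p = -1.104, q = -0.936, r = 1.740

Setting ∂/∂p … = 0 gives: 10002·p + 1000·q + 102·r = -11800;  1000·p + 102·q + 10·r = -1182;  102·p + 10·q + 4·r = -115.
(Σt^2·t^2 = 10002, Σt^2·t = 1000, Σt^2 = 102, Σt·t = 102, Σt = 10, Σ1 = 4, Σt^2·v = -11800, Σt·v = -1182, Σv = -115.)
Row-reducing yields p = -16395/14852, q = -13907/14852, r = 25845/14852.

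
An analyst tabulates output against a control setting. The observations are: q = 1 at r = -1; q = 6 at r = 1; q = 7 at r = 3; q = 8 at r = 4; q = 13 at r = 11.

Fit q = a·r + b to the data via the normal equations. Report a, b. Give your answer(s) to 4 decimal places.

a = 0.9014, b = 3.7548

With design matrix X, XᵀX = [[148, 18]; [18, 5]] and Xᵀq = [201, 35]ᵀ.
Eliminating b: 5·(row 1) − 18·(row 2) gives 416·a = 5·201 − 18·35 = 375, so a = 375/416.
Then b = (35 − 18·(375/416))/5 = 781/208.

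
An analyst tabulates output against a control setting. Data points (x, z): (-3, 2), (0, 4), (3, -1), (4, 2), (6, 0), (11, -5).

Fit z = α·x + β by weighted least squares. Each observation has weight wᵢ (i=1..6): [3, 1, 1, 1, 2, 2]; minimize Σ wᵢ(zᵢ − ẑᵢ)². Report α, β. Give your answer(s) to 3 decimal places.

α = -0.479, β = 1.632

MᵀWM·[α, β]ᵀ = MᵀWz reads: 366·α + 32·β = -123;  32·α + 10·β = 1.
(Σwᵢ·x·x = 366, Σwᵢ·x = 32, Σwᵢ·1 = 10, Σwᵢ·x·z = -123, Σwᵢ·z = 1.)
Eliminating β: 10·(row 1) − 32·(row 2) gives 2636·α = 10·(-123) − 32·1 = -1262, so α = -631/1318.
Then β = (1 − 32·(-631/1318))/10 = 2151/1318.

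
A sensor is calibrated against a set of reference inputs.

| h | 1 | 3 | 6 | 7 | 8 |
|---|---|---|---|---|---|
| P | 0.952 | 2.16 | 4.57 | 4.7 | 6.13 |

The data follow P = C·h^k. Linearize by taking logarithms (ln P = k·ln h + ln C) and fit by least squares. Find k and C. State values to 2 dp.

k = 0.88, C = 0.91

Taking logs, ln P = k·ln h + ln C, so regress ln P on ln h.
Σln h = 6.9157, Σ(ln h)² = 12.5280, Σln P = 5.6012, Σln h·ln P = 10.3505.
Equations: 12.5280·k + 6.9157·ln C = 10.3505;  6.9157·k + 5·ln C = 5.6012.
Δ = 12.5280·5 − (6.9157)² = 14.8127; k = (10.3505·5 − 6.9157·5.6012)/14.8127 = 0.87872, ln C = (12.5280·5.6012 − 6.9157·10.3505)/14.8127 = -0.09516, so C = exp(-0.09516) = 0.90923.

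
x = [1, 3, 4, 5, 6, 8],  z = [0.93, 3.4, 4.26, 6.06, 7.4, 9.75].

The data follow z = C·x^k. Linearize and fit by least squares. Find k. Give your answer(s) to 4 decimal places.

k = 1.1388

Linearized form: ln z = k·ln x + ln C. From the 6 transformed points,
Σln x = 7.9655, Σ(ln x)² = 13.2535, Σln z = 8.6809, Σln x·ln z = 14.5749.
Equations: 13.2535·k + 7.9655·ln C = 14.5749;  7.9655·k + 6·ln C = 8.6809.
Solving (det = 16.0713): k = 1.13875, ln C = -0.06498.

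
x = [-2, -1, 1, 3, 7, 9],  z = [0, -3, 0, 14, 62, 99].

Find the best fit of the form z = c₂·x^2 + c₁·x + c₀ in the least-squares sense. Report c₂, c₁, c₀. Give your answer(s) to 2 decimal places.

Setting ∂/∂c₂ … = 0 gives: 9061·c₂ + 1091·c₁ + 145·c₀ = 11180;  1091·c₂ + 145·c₁ + 17·c₀ = 1370;  145·c₂ + 17·c₁ + 6·c₀ = 172.
Inverting the 3×3 Gram matrix, [c₂, c₁, c₀]ᵀ = [34171/32340, 4979/2940, -8983/5390]ᵀ.

c₂ = 1.06, c₁ = 1.69, c₀ = -1.67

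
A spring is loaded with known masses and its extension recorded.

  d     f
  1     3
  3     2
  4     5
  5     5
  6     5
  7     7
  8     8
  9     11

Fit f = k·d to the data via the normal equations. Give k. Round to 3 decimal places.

With design matrix M, MᵀM = [[281]] and Mᵀf = [296]ᵀ.
Hence k = 296 / 281 ≈ 1.05338.

k = 1.053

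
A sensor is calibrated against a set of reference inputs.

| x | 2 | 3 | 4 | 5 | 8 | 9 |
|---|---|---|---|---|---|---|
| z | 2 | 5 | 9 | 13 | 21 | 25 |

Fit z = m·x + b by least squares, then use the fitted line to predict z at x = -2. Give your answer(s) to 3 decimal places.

ẑ = -10.661

The normal system AᵀA·[m, b]ᵀ = Aᵀz is [[199, 31]; [31, 6]]·[m, b]ᵀ = [513, 75]ᵀ.
Eliminating b: 6·(row 1) − 31·(row 2) gives 233·m = 6·513 − 31·75 = 753, so m = 753/233.
Then b = (75 − 31·(753/233))/6 = -978/233.
At x = -2: ẑ = (753/233)·(-2) + (-978/233)·(1) = -2484/233.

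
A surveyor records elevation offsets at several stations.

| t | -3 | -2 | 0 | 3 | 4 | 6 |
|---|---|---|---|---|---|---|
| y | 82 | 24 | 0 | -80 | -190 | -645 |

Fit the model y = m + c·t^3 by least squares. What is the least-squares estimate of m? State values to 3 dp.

m = 0.646

From the data, Σ1 = 6, Σt^3 = 272, Σt^3·t^3 = 52274.
Moment sums: Σy = -809, Σt^3·y = -156046.
Normal equations: [[6, 272]; [272, 52274]]·[m, c]ᵀ = [-809, -156046]ᵀ.
Eliminating c: 52274·(row 1) − 272·(row 2) gives 239660·m = 52274·(-809) − 272·(-156046) = 154846, so m = 77423/119830.
Then c = ((-156046) − 272·(77423/119830))/52274 = -179057/59915.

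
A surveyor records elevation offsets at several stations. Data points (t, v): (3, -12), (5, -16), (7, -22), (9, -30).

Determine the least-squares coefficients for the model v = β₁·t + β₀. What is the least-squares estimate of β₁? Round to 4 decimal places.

Normal-equation sums: Σt·t = 164, Σt = 24, Σ1 = 4.
Right-hand side: Σt·v = -540, Σv = -80.
So XᵀX·[β₁, β₀]ᵀ = Xᵀv: [[164, 24]; [24, 4]]·[β₁, β₀]ᵀ = [-540, -80]ᵀ.
Determinant 164·4 − 24² = 80.
β₁ = ((-540)·4 − 24·(-80))/80 = -3; β₀ = (164·(-80) − 24·(-540))/80 = -2.

β₁ = -3.0000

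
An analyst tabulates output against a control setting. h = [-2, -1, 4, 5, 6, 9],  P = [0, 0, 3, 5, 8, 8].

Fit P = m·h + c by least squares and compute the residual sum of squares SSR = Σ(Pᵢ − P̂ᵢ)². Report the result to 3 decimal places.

Entries of XᵀX: Σh·h = 163, Σh = 21, Σ1 = 6.
For XᵀP: Σh·P = 157, ΣP = 24.
XᵀX·[m, c]ᵀ = XᵀP becomes [[163, 21]; [21, 6]]·[m, c]ᵀ = [157, 24]ᵀ.
Determinant 163·6 − 21² = 537.
m = (157·6 − 21·24)/537 = 146/179; c = (163·24 − 21·157)/537 = 205/179.
Residuals: 87/179, -59/179, -252/179, -40/179, 351/179, -87/179; SSR = 1156/179.

SSR = 6.458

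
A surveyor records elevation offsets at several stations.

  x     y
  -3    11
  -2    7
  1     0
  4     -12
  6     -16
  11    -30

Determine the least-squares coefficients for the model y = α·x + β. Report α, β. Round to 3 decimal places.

Normal-equation sums: Σx·x = 187, Σx = 17, Σ1 = 6.
Moment sums: Σx·y = -521, Σy = -40.
Determinant 187·6 − 17² = 833.
α = ((-521)·6 − 17·(-40))/833 = -2446/833; β = (187·(-40) − 17·(-521))/833 = 81/49.

α = -2.936, β = 1.653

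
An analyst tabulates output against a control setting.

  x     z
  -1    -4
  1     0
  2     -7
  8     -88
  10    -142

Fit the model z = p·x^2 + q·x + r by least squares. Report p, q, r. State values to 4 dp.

p = -1.5182, q = 1.1700, r = -1.2607

Normal-equation sums: Σx^2·x^2 = 14114, Σx^2·x = 1520, Σx^2 = 170, Σx·x = 170, Σx = 20, Σ1 = 5.
And Σx^2·z = -19864, Σx·z = -2134, Σz = -241.
Solving the 3×3 system (Gaussian elimination) gives p = -375/247, q = 289/247, r = -1557/1235.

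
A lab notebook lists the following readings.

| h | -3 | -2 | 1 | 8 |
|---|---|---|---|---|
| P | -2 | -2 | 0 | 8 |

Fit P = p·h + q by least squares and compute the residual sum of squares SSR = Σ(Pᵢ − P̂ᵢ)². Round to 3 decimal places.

The normal system MᵀM·[p, q]ᵀ = MᵀP is [[78, 4]; [4, 4]]·[p, q]ᵀ = [74, 4]ᵀ.
Eliminating q: 4·(row 1) − 4·(row 2) gives 296·p = 4·74 − 4·4 = 280, so p = 35/37.
Then q = (4 − 4·(35/37))/4 = 2/37.
Residuals: 29/37, -6/37, -1, 14/37; SSR = 66/37.

SSR = 1.784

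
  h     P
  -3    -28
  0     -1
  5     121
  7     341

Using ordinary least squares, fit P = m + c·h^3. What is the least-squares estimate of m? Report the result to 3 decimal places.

With design matrix A, AᵀA = [[4, 441]; [441, 134003]] and AᵀP = [433, 132844]ᵀ.
Eliminating c: 134003·(row 1) − 441·(row 2) gives 341531·m = 134003·433 − 441·132844 = -560905, so m = -560905/341531.
Then c = (132844 − 441·(-560905/341531))/134003 = 340423/341531.

m = -1.642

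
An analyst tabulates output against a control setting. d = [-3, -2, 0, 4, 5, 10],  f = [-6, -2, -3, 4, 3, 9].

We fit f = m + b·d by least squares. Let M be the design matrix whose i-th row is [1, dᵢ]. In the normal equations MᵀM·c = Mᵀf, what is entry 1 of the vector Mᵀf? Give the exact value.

5

Entry 1 ↔ basis 1, so (Mᵀf)_{1} = Σᵢ fᵢ = (1)·(-6) + (1)·(-2) + (1)·(-3) + (1)·(4) + (1)·(3) + (1)·(9) = 5.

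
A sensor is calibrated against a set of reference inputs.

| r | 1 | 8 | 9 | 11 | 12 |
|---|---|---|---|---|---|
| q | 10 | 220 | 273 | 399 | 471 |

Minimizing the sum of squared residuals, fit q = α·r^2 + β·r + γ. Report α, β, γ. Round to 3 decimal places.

α = 2.989, β = 3.037, γ = 3.994

Compute the Gram sums: Σr^2·r^2 = 46035, Σr^2·r = 4301, Σr^2 = 411, Σr·r = 411, Σr = 41, Σ1 = 5.
And Σr^2·q = 152306, Σr·q = 14268, Σq = 1373.
Normal equations: [[46035, 4301, 411]; [4301, 411, 41]; [411, 41, 5]]·[α, β, γ]ᵀ = [152306, 14268, 1373]ᵀ.
Inverting the 3×3 Gram matrix, [α, β, γ]ᵀ = [46677/15616, 47431/15616, 31185/7808]ᵀ.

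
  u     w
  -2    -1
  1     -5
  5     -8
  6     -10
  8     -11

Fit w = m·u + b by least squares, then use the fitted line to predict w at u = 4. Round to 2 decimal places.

ŵ = -7.40

The normal equations are: 130·m + 18·b = -191;  18·m + 5·b = -35.
(Σu·u = 130, Σu = 18, Σ1 = 5, Σu·w = -191, Σw = -35.)
Eliminating b: 5·(row 1) − 18·(row 2) gives 326·m = 5·(-191) − 18·(-35) = -325, so m = -325/326.
Then b = ((-35) − 18·(-325/326))/5 = -556/163.
At u = 4: ŵ = (-325/326)·(4) + (-556/163)·(1) = -1206/163.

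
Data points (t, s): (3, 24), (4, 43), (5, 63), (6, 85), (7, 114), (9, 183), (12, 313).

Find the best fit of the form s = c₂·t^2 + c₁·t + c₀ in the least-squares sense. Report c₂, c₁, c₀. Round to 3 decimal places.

From the data, Σt^2·t^2 = 31956, Σt^2·t = 3232, Σt^2 = 360, Σt·t = 360, Σt = 46, Σ1 = 7.
For Mᵀs: Σt^2·s = 71020, Σt·s = 7270, Σs = 825.
So MᵀM·[c₂, c₁, c₀]ᵀ = Mᵀs: [[31956, 3232, 360]; [3232, 360, 46]; [360, 46, 7]]·[c₂, c₁, c₀]ᵀ = [71020, 7270, 825]ᵀ.
Inverting the 3×3 Gram matrix, [c₂, c₁, c₀]ᵀ = [21325/11081, 34835/11081, -19655/11081]ᵀ.

c₂ = 1.924, c₁ = 3.144, c₀ = -1.774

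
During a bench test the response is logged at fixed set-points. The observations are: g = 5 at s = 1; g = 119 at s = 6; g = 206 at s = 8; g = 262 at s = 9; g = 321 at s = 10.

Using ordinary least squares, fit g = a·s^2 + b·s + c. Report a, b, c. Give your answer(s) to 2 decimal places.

a = 3.11, b = 0.91, c = 1.04

Sums needed: Σs^2·s^2 = 21954, Σs^2·s = 2458, Σs^2 = 282, Σs·s = 282, Σs = 34, Σ1 = 5.
Moment sums: Σs^2·g = 70795, Σs·g = 7935, Σg = 913.
Normal equations: [[21954, 2458, 282]; [2458, 282, 34]; [282, 34, 5]]·[a, b, c]ᵀ = [70795, 7935, 913]ᵀ.
Solving the 3×3 system (Gaussian elimination) gives a = 29673/9542, b = 4330/4771, c = 4962/4771.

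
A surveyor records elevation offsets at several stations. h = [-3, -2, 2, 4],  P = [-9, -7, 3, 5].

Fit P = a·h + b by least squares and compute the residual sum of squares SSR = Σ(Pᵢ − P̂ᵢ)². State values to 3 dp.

SSR = 2.626

Entries of AᵀA: Σh·h = 33, Σh = 1, Σ1 = 4.
Moment sums: Σh·P = 67, ΣP = -8.
AᵀA·[a, b]ᵀ = AᵀP becomes [[33, 1]; [1, 4]]·[a, b]ᵀ = [67, -8]ᵀ.
Δ = 33·4 − 1² = 131.
a = (67·4 − 1·(-8))/131 = 276/131; b = (33·(-8) − 1·67)/131 = -331/131.
Residuals: -20/131, -34/131, 172/131, -118/131; SSR = 344/131.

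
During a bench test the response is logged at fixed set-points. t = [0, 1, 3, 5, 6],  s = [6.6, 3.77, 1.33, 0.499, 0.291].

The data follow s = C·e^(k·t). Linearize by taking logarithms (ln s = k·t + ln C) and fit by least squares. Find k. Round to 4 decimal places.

With ln sᵢ as the transformed response and tᵢ as the regressor:
Σt = 15.0000, Σ(t)² = 71.0000, Σln s = 1.5697, Σt·ln s = -8.6997.
Equations: 71.0000·k + 15.0000·ln C = -8.6997;  15.0000·k + 5·ln C = 1.5697.
Δ = 71.0000·5 − (15.0000)² = 130.0000; k = (-8.6997·5 − 15.0000·1.5697)/130.0000 = -0.51573, ln C = (71.0000·1.5697 − 15.0000·-8.6997)/130.0000 = 1.86114.

k = -0.5157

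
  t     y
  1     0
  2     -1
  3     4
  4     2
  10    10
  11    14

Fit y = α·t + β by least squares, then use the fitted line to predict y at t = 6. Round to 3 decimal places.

ŷ = 5.954

Compute the Gram sums: Σt·t = 251, Σt = 31, Σ1 = 6.
For Mᵀy: Σt·y = 272, Σy = 29.
Δ = 251·6 − 31² = 545.
α = (272·6 − 31·29)/545 = 733/545; β = (251·29 − 31·272)/545 = -1153/545.
At t = 6: ŷ = (733/545)·(6) + (-1153/545)·(1) = 649/109.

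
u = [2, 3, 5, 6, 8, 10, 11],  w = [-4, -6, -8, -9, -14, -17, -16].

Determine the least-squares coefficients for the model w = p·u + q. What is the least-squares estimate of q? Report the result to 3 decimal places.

q = -1.139

Setting ∂/∂p … = 0 gives: 359·p + 45·q = -578;  45·p + 7·q = -74.
Eliminating q: 7·(row 1) − 45·(row 2) gives 488·p = 7·(-578) − 45·(-74) = -716, so p = -179/122.
Then q = ((-74) − 45·(-179/122))/7 = -139/122.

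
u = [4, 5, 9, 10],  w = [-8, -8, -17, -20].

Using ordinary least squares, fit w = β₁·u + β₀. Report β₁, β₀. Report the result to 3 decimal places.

β₁ = -2.077, β₀ = 1.288

MᵀM·[β₁, β₀]ᵀ = Mᵀw reads: 222·β₁ + 28·β₀ = -425;  28·β₁ + 4·β₀ = -53.
Δ = 222·4 − 28² = 104.
β₁ = ((-425)·4 − 28·(-53))/104 = -27/13; β₀ = (222·(-53) − 28·(-425))/104 = 67/52.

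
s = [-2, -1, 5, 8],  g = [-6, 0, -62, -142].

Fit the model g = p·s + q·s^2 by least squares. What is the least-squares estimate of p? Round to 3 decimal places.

With design matrix X, XᵀX = [[94, 628]; [628, 4738]] and Xᵀg = [-1434, -10662]ᵀ.
Δ = 94·4738 − 628² = 50988.
p = ((-1434)·4738 − 628·(-10662))/50988 = -8213/4249; q = (94·(-10662) − 628·(-1434))/50988 = -8473/4249.

p = -1.933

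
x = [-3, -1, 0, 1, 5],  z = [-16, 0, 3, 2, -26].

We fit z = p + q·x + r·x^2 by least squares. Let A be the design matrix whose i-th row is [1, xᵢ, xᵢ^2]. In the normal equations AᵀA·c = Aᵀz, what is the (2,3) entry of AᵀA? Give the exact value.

Row 2 ↔ basis x, column 3 ↔ basis x^2, so (AᵀA)_{2,3} = Σᵢ (x)·(x^2) = (-3)·(9) + (-1)·(1) + (0)·(0) + (1)·(1) + (5)·(25) = 98.

98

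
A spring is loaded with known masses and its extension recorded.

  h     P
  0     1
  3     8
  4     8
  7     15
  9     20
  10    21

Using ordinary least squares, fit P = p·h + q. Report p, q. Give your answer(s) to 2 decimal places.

Forming AᵀA = [[255, 33]; [33, 6]] and AᵀP = [551, 73]ᵀ gives AᵀA·[p, q]ᵀ = AᵀP.
Δ = 255·6 − 33² = 441.
p = (551·6 − 33·73)/441 = 299/147; q = (255·73 − 33·551)/441 = 48/49.

p = 2.03, q = 0.98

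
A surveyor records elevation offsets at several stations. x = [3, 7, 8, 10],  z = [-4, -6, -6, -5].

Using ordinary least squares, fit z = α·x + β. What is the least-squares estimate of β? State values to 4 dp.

β = -3.9038

Forming AᵀA = [[222, 28]; [28, 4]] and Aᵀz = [-152, -21]ᵀ gives AᵀA·[α, β]ᵀ = Aᵀz.
det = 222·4 − 28² = 104.
α = ((-152)·4 − 28·(-21))/104 = -5/26; β = (222·(-21) − 28·(-152))/104 = -203/52.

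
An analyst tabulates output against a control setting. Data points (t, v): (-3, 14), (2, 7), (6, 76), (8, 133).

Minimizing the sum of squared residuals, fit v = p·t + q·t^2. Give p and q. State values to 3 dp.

Forming AᵀA = [[113, 709]; [709, 5489]] and Aᵀv = [1492, 11402]ᵀ gives AᵀA·[p, q]ᵀ = Aᵀv.
Eliminating q: 5489·(row 1) − 709·(row 2) gives 117576·p = 5489·1492 − 709·11402 = 105570, so p = 255/284.
Then q = (11402 − 709·(255/284))/5489 = 557/284.

p = 0.898, q = 1.961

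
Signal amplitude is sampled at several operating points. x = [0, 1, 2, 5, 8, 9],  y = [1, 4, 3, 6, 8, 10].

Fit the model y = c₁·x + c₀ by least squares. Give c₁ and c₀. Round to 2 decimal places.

Forming AᵀA = [[175, 25]; [25, 6]] and Aᵀy = [194, 32]ᵀ gives AᵀA·[c₁, c₀]ᵀ = Aᵀy.
Eliminating c₀: 6·(row 1) − 25·(row 2) gives 425·c₁ = 6·194 − 25·32 = 364, so c₁ = 364/425.
Then c₀ = (32 − 25·(364/425))/6 = 30/17.

c₁ = 0.86, c₀ = 1.76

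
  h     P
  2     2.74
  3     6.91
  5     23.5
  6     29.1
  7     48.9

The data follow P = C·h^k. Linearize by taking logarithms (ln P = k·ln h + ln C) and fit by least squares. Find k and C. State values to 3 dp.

With ln Pᵢ as the transformed response and ln hᵢ as the regressor:
Sums: Σln h = 7.1389, Σ(ln h)² = 11.2747, Σln P = 13.3584, Σln h·ln P = 21.5120.
Normal system: [[11.2747, 7.1389]; [7.1389, 5]]·[k, ln C]ᵀ = [21.5120, 13.3584]ᵀ.
Slope k = (n·Σln h·ln P − Σln h·Σln P)/(n·Σ(ln h)² − (Σln h)²) = (5·21.5120 − 7.1389·13.3584)/5.4099 = 2.25432; ln C = (Σln P − k·Σln h)/n = -0.54697, so C = exp(-0.54697) = 0.57870.

k = 2.254, C = 0.579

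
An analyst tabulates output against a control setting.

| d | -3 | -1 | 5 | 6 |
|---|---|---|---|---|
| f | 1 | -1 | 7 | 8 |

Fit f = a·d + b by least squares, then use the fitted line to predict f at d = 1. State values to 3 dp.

f̂ = 3.051

AᵀA·[a, b]ᵀ = Aᵀf reads: 71·a + 7·b = 81;  7·a + 4·b = 15.
Eliminating b: 4·(row 1) − 7·(row 2) gives 235·a = 4·81 − 7·15 = 219, so a = 219/235.
Then b = (15 − 7·(219/235))/4 = 498/235.
At d = 1: f̂ = (219/235)·(1) + (498/235)·(1) = 717/235.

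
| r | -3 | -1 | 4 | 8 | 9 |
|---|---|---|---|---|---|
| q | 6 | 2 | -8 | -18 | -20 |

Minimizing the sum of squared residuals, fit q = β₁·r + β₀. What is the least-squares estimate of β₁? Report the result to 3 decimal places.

β₁ = -2.180

Forming AᵀA = [[171, 17]; [17, 5]] and Aᵀq = [-376, -38]ᵀ gives AᵀA·[β₁, β₀]ᵀ = Aᵀq.
Eliminating β₀: 5·(row 1) − 17·(row 2) gives 566·β₁ = 5·(-376) − 17·(-38) = -1234, so β₁ = -617/283.
Then β₀ = ((-38) − 17·(-617/283))/5 = -53/283.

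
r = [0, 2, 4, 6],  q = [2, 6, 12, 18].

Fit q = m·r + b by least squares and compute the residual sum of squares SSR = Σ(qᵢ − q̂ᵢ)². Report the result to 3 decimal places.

SSR = 1.200

Normal-equation sums: Σr·r = 56, Σr = 12, Σ1 = 4.
And Σr·q = 168, Σq = 38.
So XᵀX·[m, b]ᵀ = Xᵀq: [[56, 12]; [12, 4]]·[m, b]ᵀ = [168, 38]ᵀ.
det = 56·4 − 12² = 80.
m = (168·4 − 12·38)/80 = 27/10; b = (56·38 − 12·168)/80 = 7/5.
Residuals: 3/5, -4/5, -1/5, 2/5; SSR = 6/5.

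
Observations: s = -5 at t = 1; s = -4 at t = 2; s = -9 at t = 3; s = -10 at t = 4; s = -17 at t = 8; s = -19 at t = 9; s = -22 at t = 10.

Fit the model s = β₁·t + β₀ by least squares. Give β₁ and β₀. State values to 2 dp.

From the data, Σt·t = 275, Σt = 37, Σ1 = 7.
For Aᵀs: Σt·s = -607, Σs = -86.
Eliminating β₀: 7·(row 1) − 37·(row 2) gives 556·β₁ = 7·(-607) − 37·(-86) = -1067, so β₁ = -1067/556.
Then β₀ = ((-86) − 37·(-1067/556))/7 = -1191/556.

β₁ = -1.92, β₀ = -2.14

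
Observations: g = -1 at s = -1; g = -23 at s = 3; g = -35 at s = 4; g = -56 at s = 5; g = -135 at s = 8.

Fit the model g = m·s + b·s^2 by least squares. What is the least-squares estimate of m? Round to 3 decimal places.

Entries of MᵀM: Σs·s = 115, Σs·s^2 = 727, Σs^2·s^2 = 5059.
Right-hand side: Σs·g = -1568, Σs^2·g = -10808.
MᵀM·[m, b]ᵀ = Mᵀg becomes [[115, 727]; [727, 5059]]·[m, b]ᵀ = [-1568, -10808]ᵀ.
Determinant 115·5059 − 727² = 53256.
m = ((-1568)·5059 − 727·(-10808))/53256 = -447/317; b = (115·(-10808) − 727·(-1568))/53256 = -613/317.

m = -1.410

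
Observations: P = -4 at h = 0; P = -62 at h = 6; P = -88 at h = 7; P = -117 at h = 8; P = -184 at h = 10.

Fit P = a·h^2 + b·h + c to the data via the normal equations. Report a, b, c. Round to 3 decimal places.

a = -2.043, b = 2.359, c = -3.891

Compute the Gram sums: Σh^2·h^2 = 17793, Σh^2·h = 2071, Σh^2 = 249, Σh·h = 249, Σh = 31, Σ1 = 5.
Moment sums: Σh^2·P = -32432, Σh·P = -3764, ΣP = -455.
AᵀA·[a, b, c]ᵀ = AᵀP becomes [[17793, 2071, 249]; [2071, 249, 31]; [249, 31, 5]]·[a, b, c]ᵀ = [-32432, -3764, -455]ᵀ.
Solving the 3×3 system (Gaussian elimination) gives a = -3293/1612, b = 1901/806, c = -6273/1612.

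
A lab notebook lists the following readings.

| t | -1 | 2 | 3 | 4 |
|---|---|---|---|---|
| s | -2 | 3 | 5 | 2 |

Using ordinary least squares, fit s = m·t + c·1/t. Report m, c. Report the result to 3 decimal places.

m = 0.804, c = 1.722

From the data, Σt·t = 30, Σt·1/t = 4, Σ1/t·1/t = 205/144.
Right-hand side: Σt·s = 31, Σ1/t·s = 17/3.
Normal equations: [[30, 4]; [4, 205/144]]·[m, c]ᵀ = [31, 17/3]ᵀ.
Δ = 30·(205/144) − 4² = 641/24.
m = (31·(205/144) − 4·(17/3))/(641/24) = 3091/3846; c = (30·(17/3) − 4·31)/(641/24) = 1104/641.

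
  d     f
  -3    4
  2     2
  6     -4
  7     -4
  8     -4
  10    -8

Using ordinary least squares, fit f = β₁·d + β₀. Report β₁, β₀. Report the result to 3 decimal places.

β₁ = -0.911, β₀ = 2.220

With design matrix M, MᵀM = [[262, 30]; [30, 6]] and Mᵀf = [-172, -14]ᵀ.
Determinant 262·6 − 30² = 672.
β₁ = ((-172)·6 − 30·(-14))/672 = -51/56; β₀ = (262·(-14) − 30·(-172))/672 = 373/168.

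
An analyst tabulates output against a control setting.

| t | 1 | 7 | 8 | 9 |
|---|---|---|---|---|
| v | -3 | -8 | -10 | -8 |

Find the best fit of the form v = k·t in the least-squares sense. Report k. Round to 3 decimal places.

k = -1.082

Forming XᵀX = [[195]] and Xᵀv = [-211]ᵀ gives XᵀX·[k]ᵀ = Xᵀv.
Hence k = -211 / 195 ≈ -1.08205.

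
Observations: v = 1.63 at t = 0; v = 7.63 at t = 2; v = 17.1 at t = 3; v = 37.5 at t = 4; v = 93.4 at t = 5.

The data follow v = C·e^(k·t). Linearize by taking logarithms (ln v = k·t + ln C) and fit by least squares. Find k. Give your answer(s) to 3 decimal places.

k = 0.804

Linearized form: ln v = k·t + ln C. From the 5 transformed points,
XᵀX = [[54.0000, 14.0000]; [14.0000, 5]], rhs = [49.7632, 13.5210]ᵀ  (here Σt = 14.0000, Σ(t)² = 54.0000, Σln v = 13.5210, Σt·ln v = 49.7632).
Solving (det = 74.0000): k = 0.80436, ln C = 0.45199.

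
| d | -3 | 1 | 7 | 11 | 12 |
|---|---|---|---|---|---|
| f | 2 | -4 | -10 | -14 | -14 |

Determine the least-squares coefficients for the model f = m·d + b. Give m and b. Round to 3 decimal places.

m = -1.065, b = -2.038

The normal equations are: 324·m + 28·b = -402;  28·m + 5·b = -40.
(Σd·d = 324, Σd = 28, Σ1 = 5, Σd·f = -402, Σf = -40.)
Eliminating b: 5·(row 1) − 28·(row 2) gives 836·m = 5·(-402) − 28·(-40) = -890, so m = -445/418.
Then b = ((-40) − 28·(-445/418))/5 = -426/209.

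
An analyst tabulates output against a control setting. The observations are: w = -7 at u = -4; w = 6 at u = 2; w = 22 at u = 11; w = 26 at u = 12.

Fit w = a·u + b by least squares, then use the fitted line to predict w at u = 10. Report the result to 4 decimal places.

Sums needed: Σu·u = 285, Σu = 21, Σ1 = 4.
For Mᵀw: Σu·w = 594, Σw = 47.
So MᵀM·[a, b]ᵀ = Mᵀw: [[285, 21]; [21, 4]]·[a, b]ᵀ = [594, 47]ᵀ.
det = 285·4 − 21² = 699.
a = (594·4 − 21·47)/699 = 463/233; b = (285·47 − 21·594)/699 = 307/233.
At u = 10: ŵ = (463/233)·(10) + (307/233)·(1) = 4937/233.

ŵ = 21.1888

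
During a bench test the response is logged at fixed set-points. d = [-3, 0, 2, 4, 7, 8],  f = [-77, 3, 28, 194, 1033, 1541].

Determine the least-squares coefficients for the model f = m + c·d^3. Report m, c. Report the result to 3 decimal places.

m = 3.256, c = 3.003

Sums needed: Σ1 = 6, Σd^3 = 900, Σd^3·d^3 = 384682.
Right-hand side: Σf = 2722, Σd^3·f = 1158030.
So MᵀM·[m, c]ᵀ = Mᵀf: [[6, 900]; [900, 384682]]·[m, c]ᵀ = [2722, 1158030]ᵀ.
det = 6·384682 − 900² = 1498092.
m = (2722·384682 − 900·1158030)/1498092 = 1219351/374523; c = (6·1158030 − 900·2722)/1498092 = 374865/124841.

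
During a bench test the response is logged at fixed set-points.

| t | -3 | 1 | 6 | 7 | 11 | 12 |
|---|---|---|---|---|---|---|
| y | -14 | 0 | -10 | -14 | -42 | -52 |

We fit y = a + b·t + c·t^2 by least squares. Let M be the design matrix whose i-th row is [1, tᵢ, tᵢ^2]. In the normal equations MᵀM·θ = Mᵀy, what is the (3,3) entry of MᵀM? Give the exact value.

39156

Row 3 ↔ basis t^2, column 3 ↔ basis t^2, so (MᵀM)_{3,3} = Σᵢ (t^2)·(t^2) = (9)·(9) + (1)·(1) + (36)·(36) + (49)·(49) + (121)·(121) + (144)·(144) = 39156.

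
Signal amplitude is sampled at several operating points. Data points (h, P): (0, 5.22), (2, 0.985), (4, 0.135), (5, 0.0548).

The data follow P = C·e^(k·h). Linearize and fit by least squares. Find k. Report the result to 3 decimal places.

k = -0.920

Taking logs, ln P = k·h + ln C, so regress ln P on h.
XᵀX = [[45.0000, 11.0000]; [11.0000, 4]], rhs = [-22.5605, -3.2692]ᵀ  (here Σh = 11.0000, Σ(h)² = 45.0000, Σln P = -3.2692, Σh·ln P = -22.5605).
Δ = 45.0000·4 − (11.0000)² = 59.0000; k = (-22.5605·4 − 11.0000·-3.2692)/59.0000 = -0.92002, ln C = (45.0000·-3.2692 − 11.0000·-22.5605)/59.0000 = 1.71276.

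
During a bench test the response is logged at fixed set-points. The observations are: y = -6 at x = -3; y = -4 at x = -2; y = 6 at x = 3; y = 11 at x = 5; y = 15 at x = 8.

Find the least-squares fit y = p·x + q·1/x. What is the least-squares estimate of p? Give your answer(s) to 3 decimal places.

Normal-equation sums: Σx·x = 111, Σx·1/x = 5, Σ1/x·1/x = 7601/14400.
Moment sums: Σx·y = 219, Σ1/x·y = 403/40.
Normal equations: [[111, 5]; [5, 7601/14400]]·[p, q]ᵀ = [219, 403/40]ᵀ.
det = 111·(7601/14400) − 5² = 161237/4800.
p = (219·(7601/14400) − 5·(403/40))/(161237/4800) = 313073/161237; q = (111·(403/40) − 5·219)/(161237/4800) = 111960/161237.

p = 1.942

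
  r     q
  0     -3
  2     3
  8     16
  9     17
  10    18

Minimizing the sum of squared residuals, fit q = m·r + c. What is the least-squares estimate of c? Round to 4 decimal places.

c = -2.0891

Compute the Gram sums: Σr·r = 249, Σr = 29, Σ1 = 5.
For Mᵀq: Σr·q = 467, Σq = 51.
MᵀM·[m, c]ᵀ = Mᵀq becomes [[249, 29]; [29, 5]]·[m, c]ᵀ = [467, 51]ᵀ.
Determinant 249·5 − 29² = 404.
m = (467·5 − 29·51)/404 = 214/101; c = (249·51 − 29·467)/404 = -211/101.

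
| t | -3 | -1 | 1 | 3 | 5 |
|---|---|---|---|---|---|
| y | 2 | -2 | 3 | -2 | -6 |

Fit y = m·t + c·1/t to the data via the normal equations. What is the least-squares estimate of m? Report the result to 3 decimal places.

m = -1.250

Entries of MᵀM: Σt·t = 45, Σt·1/t = 5, Σ1/t·1/t = 509/225.
Moment sums: Σt·y = -37, Σ1/t·y = 37/15.
MᵀM·[m, c]ᵀ = Mᵀy becomes [[45, 5]; [5, 509/225]]·[m, c]ᵀ = [-37, 37/15]ᵀ.
Determinant 45·(509/225) − 5² = 384/5.
m = ((-37)·(509/225) − 5·(37/15))/(384/5) = -2701/2160; c = (45·(37/15) − 5·(-37))/(384/5) = 185/48.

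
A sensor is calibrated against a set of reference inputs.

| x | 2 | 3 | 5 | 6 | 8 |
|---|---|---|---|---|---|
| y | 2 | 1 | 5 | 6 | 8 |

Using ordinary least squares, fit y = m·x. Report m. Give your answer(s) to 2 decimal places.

m = 0.96

The normal equations are: 138·m = 132.
Hence m = 132 / 138 ≈ 0.956522.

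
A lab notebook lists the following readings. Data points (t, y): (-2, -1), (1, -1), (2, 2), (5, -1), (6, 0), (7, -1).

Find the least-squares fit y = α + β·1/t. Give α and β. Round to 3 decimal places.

α = -0.471, β = 0.546

From the data, Σ1 = 6, Σ1/t = 317/210, Σ1/t·1/t = 70039/44100.
And Σy = -2, Σ1/t·y = 11/70.
So MᵀM·[α, β]ᵀ = Mᵀy: [[6, 317/210]; [317/210, 70039/44100]]·[α, β]ᵀ = [-2, 11/70]ᵀ.
Eliminating β: (70039/44100)·(row 1) − (317/210)·(row 2) gives (63949/8820)·α = (70039/44100)·(-2) − (317/210)·(11/70) = -150539/44100, so α = -150539/319745.
Then β = ((11/70) − (317/210)·(-150539/319745))/(70039/44100) = 34944/63949.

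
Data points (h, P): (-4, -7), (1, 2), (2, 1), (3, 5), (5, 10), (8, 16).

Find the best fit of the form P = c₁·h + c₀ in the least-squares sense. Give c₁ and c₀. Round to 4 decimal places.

c₁ = 1.9325, c₀ = -0.3313

Forming MᵀM = [[119, 15]; [15, 6]] and MᵀP = [225, 27]ᵀ gives MᵀM·[c₁, c₀]ᵀ = MᵀP.
Eliminating c₀: 6·(row 1) − 15·(row 2) gives 489·c₁ = 6·225 − 15·27 = 945, so c₁ = 315/163.
Then c₀ = (27 − 15·(315/163))/6 = -54/163.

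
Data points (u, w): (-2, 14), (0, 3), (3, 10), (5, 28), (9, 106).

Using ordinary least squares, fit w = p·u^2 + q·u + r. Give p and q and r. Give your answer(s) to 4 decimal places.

Forming MᵀM = [[7283, 873, 119]; [873, 119, 15]; [119, 15, 5]] and Mᵀw = [9432, 1096, 161]ᵀ gives MᵀM·[p, q, r]ᵀ = Mᵀw.
Solving the 3×3 system (Gaussian elimination) gives p = 245267/157758, q = -134469/52586, r = 226337/78879.

p = 1.5547, q = -2.5571, r = 2.8694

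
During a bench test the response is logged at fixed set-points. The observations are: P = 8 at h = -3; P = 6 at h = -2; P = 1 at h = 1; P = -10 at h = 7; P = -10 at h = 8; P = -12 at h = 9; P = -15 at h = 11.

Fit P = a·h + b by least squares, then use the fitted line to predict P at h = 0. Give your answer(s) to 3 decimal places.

P̂ = 2.735

From the data, Σh·h = 329, Σh = 31, Σ1 = 7.
Moment sums: Σh·P = -458, ΣP = -32.
Normal equations: [[329, 31]; [31, 7]]·[a, b]ᵀ = [-458, -32]ᵀ.
Determinant 329·7 − 31² = 1342.
a = ((-458)·7 − 31·(-32))/1342 = -1107/671; b = (329·(-32) − 31·(-458))/1342 = 1835/671.
At h = 0: P̂ = (-1107/671)·(0) + (1835/671)·(1) = 1835/671.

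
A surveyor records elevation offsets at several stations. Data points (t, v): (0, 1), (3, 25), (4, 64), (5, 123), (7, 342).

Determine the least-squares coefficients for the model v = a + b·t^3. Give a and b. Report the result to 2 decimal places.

a = -0.50, b = 1.00

From the data, Σ1 = 5, Σt^3 = 559, Σt^3·t^3 = 138099.
Right-hand side: Σv = 555, Σt^3·v = 137452.
Normal equations: [[5, 559]; [559, 138099]]·[a, b]ᵀ = [555, 137452]ᵀ.
Eliminating b: 138099·(row 1) − 559·(row 2) gives 378014·a = 138099·555 − 559·137452 = -190723, so a = -14671/29078.
Then b = (137452 − 559·(-14671/29078))/138099 = 377015/378014.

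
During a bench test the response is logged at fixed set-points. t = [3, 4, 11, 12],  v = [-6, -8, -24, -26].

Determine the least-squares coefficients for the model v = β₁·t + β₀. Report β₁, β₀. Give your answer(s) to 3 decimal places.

β₁ = -2.246, β₀ = 0.846

Normal-equation sums: Σt·t = 290, Σt = 30, Σ1 = 4.
Moment sums: Σt·v = -626, Σv = -64.
So XᵀX·[β₁, β₀]ᵀ = Xᵀv: [[290, 30]; [30, 4]]·[β₁, β₀]ᵀ = [-626, -64]ᵀ.
Eliminating β₀: 4·(row 1) − 30·(row 2) gives 260·β₁ = 4·(-626) − 30·(-64) = -584, so β₁ = -146/65.
Then β₀ = ((-64) − 30·(-146/65))/4 = 11/13.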